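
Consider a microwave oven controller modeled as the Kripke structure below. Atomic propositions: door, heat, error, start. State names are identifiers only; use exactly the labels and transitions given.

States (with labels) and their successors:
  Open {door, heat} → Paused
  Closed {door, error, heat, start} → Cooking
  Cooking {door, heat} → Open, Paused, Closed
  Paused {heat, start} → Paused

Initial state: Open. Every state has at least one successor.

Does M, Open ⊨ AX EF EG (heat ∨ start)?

States satisfying EF EG (heat ∨ start): {Open, Closed, Cooking, Paused}.
States satisfying AX EF EG (heat ∨ start): {Open, Closed, Cooking, Paused}.
Open ∈ Sat(AX EF EG (heat ∨ start)).

Holds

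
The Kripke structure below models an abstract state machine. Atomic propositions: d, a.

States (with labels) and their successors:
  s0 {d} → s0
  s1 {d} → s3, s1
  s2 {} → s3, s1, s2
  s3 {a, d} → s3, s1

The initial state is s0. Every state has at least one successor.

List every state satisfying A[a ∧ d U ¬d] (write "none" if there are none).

States satisfying a ∧ d: {s3}.
States satisfying ¬d: {s2}.
States satisfying A[a ∧ d U ¬d]: {s2}.

{s2}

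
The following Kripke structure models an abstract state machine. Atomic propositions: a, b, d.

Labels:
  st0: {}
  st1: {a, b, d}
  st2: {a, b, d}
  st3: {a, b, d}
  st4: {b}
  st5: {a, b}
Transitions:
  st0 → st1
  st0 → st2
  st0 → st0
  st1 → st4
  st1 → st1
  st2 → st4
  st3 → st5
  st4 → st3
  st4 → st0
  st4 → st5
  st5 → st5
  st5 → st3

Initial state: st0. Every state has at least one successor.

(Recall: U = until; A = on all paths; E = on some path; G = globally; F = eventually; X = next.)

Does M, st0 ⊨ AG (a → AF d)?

Does not hold

States satisfying a → AF d: {st0, st1, st2, st3, st4}.
States satisfying AG (a → AF d): ∅.
st5 is reachable from st0 and violates a → AF d, so AG fails at st0.
st0 ∉ Sat(AG (a → AF d)).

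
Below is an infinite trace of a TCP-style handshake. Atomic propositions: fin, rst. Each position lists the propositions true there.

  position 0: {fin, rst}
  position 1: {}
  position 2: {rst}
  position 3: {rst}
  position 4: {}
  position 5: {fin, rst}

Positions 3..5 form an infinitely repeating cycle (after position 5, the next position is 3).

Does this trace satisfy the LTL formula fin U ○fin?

Does not hold

Walking from position 0: at position 1, ○fin has not yet held and fin fails, so fin U ○fin is false.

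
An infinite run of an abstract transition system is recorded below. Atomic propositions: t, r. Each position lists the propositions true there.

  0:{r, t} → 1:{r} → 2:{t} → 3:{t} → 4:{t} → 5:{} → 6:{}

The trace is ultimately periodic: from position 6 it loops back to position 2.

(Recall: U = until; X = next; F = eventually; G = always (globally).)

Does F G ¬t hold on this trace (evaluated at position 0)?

No

G ¬t is false at every position 0..6, so it never becomes true and F G ¬t fails.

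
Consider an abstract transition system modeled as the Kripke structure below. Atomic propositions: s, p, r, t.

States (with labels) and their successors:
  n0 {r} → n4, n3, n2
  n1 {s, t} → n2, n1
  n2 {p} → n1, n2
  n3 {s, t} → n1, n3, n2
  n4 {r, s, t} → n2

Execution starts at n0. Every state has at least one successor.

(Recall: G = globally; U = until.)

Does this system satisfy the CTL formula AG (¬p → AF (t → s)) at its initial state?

Yes

States satisfying ¬p → AF (t → s): {n0, n1, n2, n3, n4}.
States satisfying AG (¬p → AF (t → s)): {n0, n1, n2, n3, n4}.
Every state reachable from n0 satisfies ¬p → AF (t → s).
n0 ∈ Sat(AG (¬p → AF (t → s))).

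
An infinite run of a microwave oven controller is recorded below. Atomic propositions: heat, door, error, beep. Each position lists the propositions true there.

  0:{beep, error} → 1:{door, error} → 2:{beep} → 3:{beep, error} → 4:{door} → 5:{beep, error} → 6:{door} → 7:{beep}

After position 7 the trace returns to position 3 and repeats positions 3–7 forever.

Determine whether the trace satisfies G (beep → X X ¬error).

beep → X X ¬error must hold at every position from 0 onward. It fails at position 3, so G (beep → X X ¬error) is false.
Positions where beep holds: 0, 2, 3, 5, 7.
Check X X ¬error at each: 0→ok, 2→ok, 3→fails, 5→ok, 7→ok.

Violated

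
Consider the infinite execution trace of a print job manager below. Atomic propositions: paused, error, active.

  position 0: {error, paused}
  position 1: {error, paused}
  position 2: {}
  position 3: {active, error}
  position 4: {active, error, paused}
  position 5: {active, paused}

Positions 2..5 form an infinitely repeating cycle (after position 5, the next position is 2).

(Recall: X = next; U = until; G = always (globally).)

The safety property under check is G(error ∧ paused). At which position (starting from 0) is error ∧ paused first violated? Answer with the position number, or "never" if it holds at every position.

2

Check error ∧ paused at each position in order: 0 ✓, 1 ✓.
At position 2 the labels are {}, so error ∧ paused is false there. This is the first violation.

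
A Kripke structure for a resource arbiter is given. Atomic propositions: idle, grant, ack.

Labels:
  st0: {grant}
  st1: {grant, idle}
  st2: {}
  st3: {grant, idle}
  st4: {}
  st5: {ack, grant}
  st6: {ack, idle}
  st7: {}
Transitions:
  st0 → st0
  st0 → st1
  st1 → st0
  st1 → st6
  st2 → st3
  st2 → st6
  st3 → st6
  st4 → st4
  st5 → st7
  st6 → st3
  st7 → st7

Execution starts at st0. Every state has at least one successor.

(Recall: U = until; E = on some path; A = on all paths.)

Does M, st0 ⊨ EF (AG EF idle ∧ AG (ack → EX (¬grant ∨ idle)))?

Satisfied

States satisfying AG EF idle ∧ AG (ack → EX (¬grant ∨ idle)): {st0, st1, st2, st3, st6}.
States satisfying EF (AG EF idle ∧ AG (ack → EX (¬grant ∨ idle))): {st0, st1, st2, st3, st6}.
Some path from st0 reaches a state where AG EF idle ∧ AG (ack → EX (¬grant ∨ idle)) holds.
st0 ∈ Sat(EF (AG EF idle ∧ AG (ack → EX (¬grant ∨ idle)))).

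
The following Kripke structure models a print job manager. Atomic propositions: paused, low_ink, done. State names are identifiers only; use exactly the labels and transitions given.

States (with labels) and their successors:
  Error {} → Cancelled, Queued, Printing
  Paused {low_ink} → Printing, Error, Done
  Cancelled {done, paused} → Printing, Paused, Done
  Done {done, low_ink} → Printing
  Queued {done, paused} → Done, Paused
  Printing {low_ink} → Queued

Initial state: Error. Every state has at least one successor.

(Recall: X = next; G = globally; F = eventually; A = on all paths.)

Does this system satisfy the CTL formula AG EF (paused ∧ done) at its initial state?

Yes

States satisfying EF (paused ∧ done): {Error, Paused, Cancelled, Done, Queued, Printing}.
States satisfying AG EF (paused ∧ done): {Error, Paused, Cancelled, Done, Queued, Printing}.
Every state reachable from Error satisfies EF (paused ∧ done).
Error ∈ Sat(AG EF (paused ∧ done)).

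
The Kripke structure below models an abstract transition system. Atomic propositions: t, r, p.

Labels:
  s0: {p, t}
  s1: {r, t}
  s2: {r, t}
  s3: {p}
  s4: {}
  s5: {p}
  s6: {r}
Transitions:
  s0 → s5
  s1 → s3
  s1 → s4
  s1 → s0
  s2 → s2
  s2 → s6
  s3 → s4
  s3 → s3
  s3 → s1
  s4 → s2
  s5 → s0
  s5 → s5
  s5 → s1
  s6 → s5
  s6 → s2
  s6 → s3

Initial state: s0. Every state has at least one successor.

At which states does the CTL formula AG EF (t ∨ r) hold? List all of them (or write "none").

States satisfying EF (t ∨ r): {s0, s1, s2, s3, s4, s5, s6}.
States satisfying AG EF (t ∨ r): {s0, s1, s2, s3, s4, s5, s6}.

{s0, s1, s2, s3, s4, s5, s6}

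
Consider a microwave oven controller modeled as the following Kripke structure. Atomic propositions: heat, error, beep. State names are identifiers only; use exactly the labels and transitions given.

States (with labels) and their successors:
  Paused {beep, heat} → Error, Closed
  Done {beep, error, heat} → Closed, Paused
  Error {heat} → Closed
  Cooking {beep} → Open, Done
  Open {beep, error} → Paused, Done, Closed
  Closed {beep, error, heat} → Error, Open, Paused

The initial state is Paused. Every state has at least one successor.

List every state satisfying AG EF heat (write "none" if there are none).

{Paused, Done, Error, Cooking, Open, Closed}

States satisfying EF heat: {Paused, Done, Error, Cooking, Open, Closed}.
States satisfying AG EF heat: {Paused, Done, Error, Cooking, Open, Closed}.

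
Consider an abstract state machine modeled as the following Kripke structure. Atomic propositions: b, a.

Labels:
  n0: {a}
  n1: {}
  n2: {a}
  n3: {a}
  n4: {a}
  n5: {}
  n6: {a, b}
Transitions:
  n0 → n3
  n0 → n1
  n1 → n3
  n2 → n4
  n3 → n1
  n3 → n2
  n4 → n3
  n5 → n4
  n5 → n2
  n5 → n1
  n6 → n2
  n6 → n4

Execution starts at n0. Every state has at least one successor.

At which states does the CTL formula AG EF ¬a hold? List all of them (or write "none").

States satisfying EF ¬a: {n0, n1, n2, n3, n4, n5, n6}.
States satisfying AG EF ¬a: {n0, n1, n2, n3, n4, n5, n6}.

{n0, n1, n2, n3, n4, n5, n6}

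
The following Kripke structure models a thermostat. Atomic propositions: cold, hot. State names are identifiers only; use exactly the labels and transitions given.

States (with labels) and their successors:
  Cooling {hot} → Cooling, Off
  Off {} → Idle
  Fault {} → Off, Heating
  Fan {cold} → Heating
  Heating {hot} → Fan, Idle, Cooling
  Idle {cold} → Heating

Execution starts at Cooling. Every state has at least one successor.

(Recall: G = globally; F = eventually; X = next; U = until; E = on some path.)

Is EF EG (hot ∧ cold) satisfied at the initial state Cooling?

States satisfying EG (hot ∧ cold): ∅.
States satisfying EF EG (hot ∧ cold): ∅.
No suitable path/successor from Cooling witnesses the formula.
Cooling ∉ Sat(EF EG (hot ∧ cold)).

No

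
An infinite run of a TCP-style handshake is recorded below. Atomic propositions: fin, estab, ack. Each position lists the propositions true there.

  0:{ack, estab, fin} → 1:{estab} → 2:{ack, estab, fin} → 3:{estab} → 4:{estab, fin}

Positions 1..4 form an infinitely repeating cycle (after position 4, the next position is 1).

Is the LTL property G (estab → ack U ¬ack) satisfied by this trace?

estab → ack U ¬ack holds at every position 0..4, and those are all positions ever visited, so G (estab → ack U ¬ack) holds.
Positions where estab holds: 0, 1, 2, 3, 4.
Check ack U ¬ack at each: 0→ok, 1→ok, 2→ok, 3→ok, 4→ok.

Satisfied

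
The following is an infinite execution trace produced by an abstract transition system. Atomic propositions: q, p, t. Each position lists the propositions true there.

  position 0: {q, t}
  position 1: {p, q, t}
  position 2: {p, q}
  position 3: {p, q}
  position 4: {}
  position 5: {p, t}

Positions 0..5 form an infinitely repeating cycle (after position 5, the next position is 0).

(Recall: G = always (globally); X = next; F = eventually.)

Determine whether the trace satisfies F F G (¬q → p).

Violated

F G (¬q → p) is false at every position 0..5, so it never becomes true and F F G (¬q → p) fails.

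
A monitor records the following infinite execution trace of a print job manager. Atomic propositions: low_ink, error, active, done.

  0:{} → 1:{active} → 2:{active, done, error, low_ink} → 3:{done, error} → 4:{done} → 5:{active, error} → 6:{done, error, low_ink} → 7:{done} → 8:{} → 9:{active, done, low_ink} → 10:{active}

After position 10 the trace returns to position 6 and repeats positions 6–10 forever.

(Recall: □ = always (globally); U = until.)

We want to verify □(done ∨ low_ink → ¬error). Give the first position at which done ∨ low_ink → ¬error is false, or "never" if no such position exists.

Check done ∨ low_ink → ¬error at each position in order: 0 ✓, 1 ✓.
At position 2 the labels are {active, done, error, low_ink}, so done ∨ low_ink → ¬error is false there. This is the first violation.

2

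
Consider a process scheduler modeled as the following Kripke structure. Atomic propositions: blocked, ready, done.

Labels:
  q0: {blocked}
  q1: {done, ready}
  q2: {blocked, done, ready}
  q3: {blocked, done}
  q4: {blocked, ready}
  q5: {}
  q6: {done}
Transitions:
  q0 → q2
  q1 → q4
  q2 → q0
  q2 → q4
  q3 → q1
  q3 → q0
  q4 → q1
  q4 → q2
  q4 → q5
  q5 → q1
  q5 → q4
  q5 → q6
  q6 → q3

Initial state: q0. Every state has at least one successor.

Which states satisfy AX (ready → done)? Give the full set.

States satisfying ready → done: {q0, q1, q2, q3, q5, q6}.
States satisfying AX (ready → done): {q0, q3, q4, q6}.

{q0, q3, q4, q6}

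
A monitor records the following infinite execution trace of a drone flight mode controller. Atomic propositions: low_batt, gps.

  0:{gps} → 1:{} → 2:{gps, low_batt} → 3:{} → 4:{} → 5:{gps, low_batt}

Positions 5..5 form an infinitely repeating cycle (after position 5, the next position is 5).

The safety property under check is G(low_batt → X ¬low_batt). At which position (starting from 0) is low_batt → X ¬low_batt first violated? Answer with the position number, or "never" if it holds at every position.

5

Check low_batt → X ¬low_batt at each position in order: 0 ✓, 1 ✓, 2 ✓, 3 ✓, 4 ✓.
At position 5 the labels are {gps, low_batt} and the next position 5 has {gps, low_batt}, so low_batt → X ¬low_batt is false there. This is the first violation.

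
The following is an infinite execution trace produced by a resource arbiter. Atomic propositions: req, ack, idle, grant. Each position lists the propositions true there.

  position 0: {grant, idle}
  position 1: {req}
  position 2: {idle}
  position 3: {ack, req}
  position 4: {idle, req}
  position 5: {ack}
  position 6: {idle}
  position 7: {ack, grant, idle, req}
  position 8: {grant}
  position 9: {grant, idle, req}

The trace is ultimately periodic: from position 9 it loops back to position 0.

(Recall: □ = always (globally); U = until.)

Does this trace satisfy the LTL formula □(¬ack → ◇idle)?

¬ack → ◇idle holds at every position 0..9, and those are all positions ever visited, so □(¬ack → ◇idle) holds.
Positions where ¬ack holds: 0, 1, 2, 4, 6, 8, 9.
Check ◇idle at each: 0→ok, 1→ok, 2→ok, 4→ok, 6→ok, 8→ok, 9→ok.

Holds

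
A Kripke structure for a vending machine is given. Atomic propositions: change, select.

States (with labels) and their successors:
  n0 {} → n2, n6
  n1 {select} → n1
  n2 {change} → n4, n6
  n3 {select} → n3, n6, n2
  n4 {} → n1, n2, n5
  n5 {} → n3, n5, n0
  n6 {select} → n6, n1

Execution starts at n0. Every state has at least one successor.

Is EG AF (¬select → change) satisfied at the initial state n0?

Holds

States satisfying AF (¬select → change): {n0, n1, n2, n3, n6}.
States satisfying EG AF (¬select → change): {n0, n1, n2, n3, n6}.
n0 ∈ Sat(EG AF (¬select → change)).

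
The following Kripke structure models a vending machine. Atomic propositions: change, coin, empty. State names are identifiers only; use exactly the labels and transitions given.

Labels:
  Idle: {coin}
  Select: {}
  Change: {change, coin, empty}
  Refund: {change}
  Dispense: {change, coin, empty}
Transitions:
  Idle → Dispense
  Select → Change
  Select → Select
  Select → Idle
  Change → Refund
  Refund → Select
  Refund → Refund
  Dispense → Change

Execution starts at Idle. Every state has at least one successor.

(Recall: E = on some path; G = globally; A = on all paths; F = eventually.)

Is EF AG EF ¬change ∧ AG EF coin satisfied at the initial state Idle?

States satisfying AG EF ¬change: {Idle, Select, Change, Refund, Dispense}.
States satisfying EF AG EF ¬change: {Idle, Select, Change, Refund, Dispense}.
States satisfying EF coin: {Idle, Select, Change, Refund, Dispense}.
States satisfying AG EF coin: {Idle, Select, Change, Refund, Dispense}.
States satisfying EF AG EF ¬change ∧ AG EF coin: {Idle, Select, Change, Refund, Dispense}.
Idle ∈ Sat(EF AG EF ¬change ∧ AG EF coin).

Holds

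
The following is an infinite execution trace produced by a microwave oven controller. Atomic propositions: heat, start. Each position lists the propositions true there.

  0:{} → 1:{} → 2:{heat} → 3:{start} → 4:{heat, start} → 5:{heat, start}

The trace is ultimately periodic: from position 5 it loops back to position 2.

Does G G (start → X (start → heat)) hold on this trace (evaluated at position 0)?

Holds

G (start → X (start → heat)) holds at every position 0..5, and those are all positions ever visited, so G G (start → X (start → heat)) holds.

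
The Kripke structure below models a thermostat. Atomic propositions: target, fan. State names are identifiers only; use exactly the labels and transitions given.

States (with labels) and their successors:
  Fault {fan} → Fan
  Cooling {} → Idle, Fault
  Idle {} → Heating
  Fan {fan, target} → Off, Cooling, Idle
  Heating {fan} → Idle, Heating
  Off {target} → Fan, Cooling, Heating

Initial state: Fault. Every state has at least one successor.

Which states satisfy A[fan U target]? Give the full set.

{Fault, Fan, Off}

States satisfying fan: {Fault, Fan, Heating}.
States satisfying target: {Fan, Off}.
States satisfying A[fan U target]: {Fault, Fan, Off}.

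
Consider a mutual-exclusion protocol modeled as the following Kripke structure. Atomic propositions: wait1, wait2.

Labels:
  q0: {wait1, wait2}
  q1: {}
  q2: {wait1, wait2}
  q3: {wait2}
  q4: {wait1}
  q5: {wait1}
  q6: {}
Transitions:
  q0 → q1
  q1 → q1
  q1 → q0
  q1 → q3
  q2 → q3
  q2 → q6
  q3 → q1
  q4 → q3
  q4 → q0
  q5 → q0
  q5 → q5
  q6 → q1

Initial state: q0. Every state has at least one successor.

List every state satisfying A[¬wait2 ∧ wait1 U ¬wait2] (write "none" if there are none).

States satisfying ¬wait2 ∧ wait1: {q4, q5}.
States satisfying ¬wait2: {q1, q4, q5, q6}.
States satisfying A[¬wait2 ∧ wait1 U ¬wait2]: {q1, q4, q5, q6}.

{q1, q4, q5, q6}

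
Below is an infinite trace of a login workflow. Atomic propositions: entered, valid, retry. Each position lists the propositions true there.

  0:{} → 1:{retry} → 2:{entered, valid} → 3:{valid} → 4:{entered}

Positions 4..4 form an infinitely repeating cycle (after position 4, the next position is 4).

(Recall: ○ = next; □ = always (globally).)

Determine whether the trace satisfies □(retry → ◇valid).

Holds

retry → ◇valid holds at every position 0..4, and those are all positions ever visited, so □(retry → ◇valid) holds.
Positions where retry holds: 1.
Check ◇valid at each: 1→ok.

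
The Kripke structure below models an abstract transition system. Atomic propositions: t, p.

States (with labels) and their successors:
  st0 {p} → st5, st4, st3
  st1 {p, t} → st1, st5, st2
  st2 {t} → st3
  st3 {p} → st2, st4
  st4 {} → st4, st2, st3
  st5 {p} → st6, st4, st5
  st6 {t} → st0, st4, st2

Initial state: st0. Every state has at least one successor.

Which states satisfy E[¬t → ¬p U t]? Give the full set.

{st1, st2, st4, st6}

States satisfying ¬t → ¬p: {st1, st2, st4, st6}.
States satisfying t: {st1, st2, st6}.
States satisfying E[¬t → ¬p U t]: {st1, st2, st4, st6}.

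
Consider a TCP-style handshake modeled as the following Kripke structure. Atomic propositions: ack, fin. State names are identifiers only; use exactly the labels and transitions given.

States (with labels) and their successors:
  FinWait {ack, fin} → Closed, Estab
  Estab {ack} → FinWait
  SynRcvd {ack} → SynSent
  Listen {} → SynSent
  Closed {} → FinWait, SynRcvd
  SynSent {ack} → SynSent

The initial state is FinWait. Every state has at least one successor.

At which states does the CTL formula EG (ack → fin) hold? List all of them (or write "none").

States satisfying ack → fin: {FinWait, Listen, Closed}.
States satisfying EG (ack → fin): {FinWait, Closed}.

{FinWait, Closed}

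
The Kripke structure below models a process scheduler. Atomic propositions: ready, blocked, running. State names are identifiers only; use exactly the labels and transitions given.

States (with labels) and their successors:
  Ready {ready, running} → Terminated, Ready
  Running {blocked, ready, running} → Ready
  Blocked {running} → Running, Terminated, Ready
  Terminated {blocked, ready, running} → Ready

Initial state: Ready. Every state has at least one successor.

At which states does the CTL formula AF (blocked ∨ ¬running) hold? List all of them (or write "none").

{Running, Terminated}

States satisfying blocked ∨ ¬running: {Running, Terminated}.
States satisfying AF (blocked ∨ ¬running): {Running, Terminated}.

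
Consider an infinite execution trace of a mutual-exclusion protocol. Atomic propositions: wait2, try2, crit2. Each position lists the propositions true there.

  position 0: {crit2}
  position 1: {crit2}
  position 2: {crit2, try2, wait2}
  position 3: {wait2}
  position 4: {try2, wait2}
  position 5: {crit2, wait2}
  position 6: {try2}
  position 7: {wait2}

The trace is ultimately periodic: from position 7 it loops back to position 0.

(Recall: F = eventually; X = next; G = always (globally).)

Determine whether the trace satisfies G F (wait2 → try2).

F (wait2 → try2) holds at every position 0..7, and those are all positions ever visited, so G F (wait2 → try2) holds.

Holds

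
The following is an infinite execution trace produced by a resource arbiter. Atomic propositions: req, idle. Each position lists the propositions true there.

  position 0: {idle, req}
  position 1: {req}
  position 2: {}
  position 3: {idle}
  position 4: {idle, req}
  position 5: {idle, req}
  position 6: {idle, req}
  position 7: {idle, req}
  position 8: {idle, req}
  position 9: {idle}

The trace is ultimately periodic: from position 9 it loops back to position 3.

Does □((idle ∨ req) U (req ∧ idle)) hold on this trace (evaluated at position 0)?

(idle ∨ req) U (req ∧ idle) must hold at every position from 0 onward. It fails at position 1, so □((idle ∨ req) U (req ∧ idle)) is false.

Violated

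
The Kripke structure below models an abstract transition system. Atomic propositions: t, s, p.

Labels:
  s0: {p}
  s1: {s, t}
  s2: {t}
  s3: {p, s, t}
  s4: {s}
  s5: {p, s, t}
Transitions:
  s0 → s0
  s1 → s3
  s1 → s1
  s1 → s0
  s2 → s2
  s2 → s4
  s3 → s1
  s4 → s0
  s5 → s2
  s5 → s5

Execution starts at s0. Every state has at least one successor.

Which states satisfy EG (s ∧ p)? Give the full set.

States satisfying s ∧ p: {s3, s5}.
States satisfying EG (s ∧ p): {s5}.

{s5}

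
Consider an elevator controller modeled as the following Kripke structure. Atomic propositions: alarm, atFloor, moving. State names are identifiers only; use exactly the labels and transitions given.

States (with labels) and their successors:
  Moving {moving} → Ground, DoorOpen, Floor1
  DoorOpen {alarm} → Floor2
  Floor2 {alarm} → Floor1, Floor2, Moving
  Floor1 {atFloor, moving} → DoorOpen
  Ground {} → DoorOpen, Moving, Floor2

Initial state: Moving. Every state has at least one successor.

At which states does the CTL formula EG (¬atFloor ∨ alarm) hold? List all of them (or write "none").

States satisfying ¬atFloor ∨ alarm: {Moving, DoorOpen, Floor2, Ground}.
States satisfying EG (¬atFloor ∨ alarm): {Moving, DoorOpen, Floor2, Ground}.

{Moving, DoorOpen, Floor2, Ground}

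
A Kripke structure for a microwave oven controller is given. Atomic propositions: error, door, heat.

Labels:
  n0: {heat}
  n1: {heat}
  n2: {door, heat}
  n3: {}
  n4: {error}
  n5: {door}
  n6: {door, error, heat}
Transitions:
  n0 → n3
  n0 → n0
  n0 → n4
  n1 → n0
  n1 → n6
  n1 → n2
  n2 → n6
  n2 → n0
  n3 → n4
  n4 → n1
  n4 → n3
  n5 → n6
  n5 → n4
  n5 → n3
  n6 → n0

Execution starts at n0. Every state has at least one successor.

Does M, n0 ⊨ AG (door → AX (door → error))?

Yes

States satisfying door → AX (door → error): {n0, n1, n2, n3, n4, n5, n6}.
States satisfying AG (door → AX (door → error)): {n0, n1, n2, n3, n4, n5, n6}.
Every state reachable from n0 satisfies door → AX (door → error).
n0 ∈ Sat(AG (door → AX (door → error))).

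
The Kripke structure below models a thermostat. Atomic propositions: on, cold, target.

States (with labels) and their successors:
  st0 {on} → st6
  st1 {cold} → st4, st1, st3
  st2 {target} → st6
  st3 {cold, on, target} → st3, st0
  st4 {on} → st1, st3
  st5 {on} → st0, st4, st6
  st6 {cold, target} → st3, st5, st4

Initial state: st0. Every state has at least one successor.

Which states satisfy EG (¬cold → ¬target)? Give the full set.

{st0, st1, st3, st4, st5, st6}

States satisfying ¬cold → ¬target: {st0, st1, st3, st4, st5, st6}.
States satisfying EG (¬cold → ¬target): {st0, st1, st3, st4, st5, st6}.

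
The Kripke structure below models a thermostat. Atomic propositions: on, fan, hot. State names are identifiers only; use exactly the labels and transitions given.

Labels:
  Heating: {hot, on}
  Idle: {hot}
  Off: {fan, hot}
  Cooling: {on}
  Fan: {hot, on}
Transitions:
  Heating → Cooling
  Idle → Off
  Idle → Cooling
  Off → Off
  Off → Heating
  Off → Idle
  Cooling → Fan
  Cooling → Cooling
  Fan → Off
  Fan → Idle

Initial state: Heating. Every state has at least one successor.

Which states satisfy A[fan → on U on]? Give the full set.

States satisfying fan → on: {Heating, Idle, Cooling, Fan}.
States satisfying on: {Heating, Cooling, Fan}.
States satisfying A[fan → on U on]: {Heating, Cooling, Fan}.

{Heating, Cooling, Fan}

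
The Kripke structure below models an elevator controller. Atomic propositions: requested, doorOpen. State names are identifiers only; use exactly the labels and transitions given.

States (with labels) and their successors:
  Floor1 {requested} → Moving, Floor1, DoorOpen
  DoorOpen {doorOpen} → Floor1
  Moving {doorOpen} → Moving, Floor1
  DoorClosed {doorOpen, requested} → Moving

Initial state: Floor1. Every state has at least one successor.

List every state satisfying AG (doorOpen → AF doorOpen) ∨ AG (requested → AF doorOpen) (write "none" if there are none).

States satisfying doorOpen → AF doorOpen: {Floor1, DoorOpen, Moving, DoorClosed}.
States satisfying AG (doorOpen → AF doorOpen): {Floor1, DoorOpen, Moving, DoorClosed}.
States satisfying requested → AF doorOpen: {DoorOpen, Moving, DoorClosed}.
States satisfying AG (requested → AF doorOpen): ∅.
States satisfying AG (doorOpen → AF doorOpen) ∨ AG (requested → AF doorOpen): {Floor1, DoorOpen, Moving, DoorClosed}.

{Floor1, DoorOpen, Moving, DoorClosed}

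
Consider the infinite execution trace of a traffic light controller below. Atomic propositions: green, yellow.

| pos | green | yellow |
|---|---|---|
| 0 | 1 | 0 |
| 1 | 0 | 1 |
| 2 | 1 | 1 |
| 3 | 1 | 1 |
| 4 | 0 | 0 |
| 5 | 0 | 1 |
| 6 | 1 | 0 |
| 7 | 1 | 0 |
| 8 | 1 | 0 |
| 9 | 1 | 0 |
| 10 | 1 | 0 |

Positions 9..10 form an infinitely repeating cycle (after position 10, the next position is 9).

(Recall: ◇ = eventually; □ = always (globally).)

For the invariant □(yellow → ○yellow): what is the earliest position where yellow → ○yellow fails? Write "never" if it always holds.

3

Check yellow → ○yellow at each position in order: 0 ✓, 1 ✓, 2 ✓.
At position 3 the labels are {green, yellow} and the next position 4 has {}, so yellow → ○yellow is false there. This is the first violation.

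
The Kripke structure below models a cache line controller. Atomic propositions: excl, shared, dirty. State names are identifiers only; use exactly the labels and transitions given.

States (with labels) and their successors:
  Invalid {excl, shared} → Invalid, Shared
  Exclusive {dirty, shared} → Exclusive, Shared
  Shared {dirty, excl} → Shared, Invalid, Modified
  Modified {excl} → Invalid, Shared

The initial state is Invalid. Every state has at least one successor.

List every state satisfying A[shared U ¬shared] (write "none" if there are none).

{Shared, Modified}

States satisfying shared: {Invalid, Exclusive}.
States satisfying ¬shared: {Shared, Modified}.
States satisfying A[shared U ¬shared]: {Shared, Modified}.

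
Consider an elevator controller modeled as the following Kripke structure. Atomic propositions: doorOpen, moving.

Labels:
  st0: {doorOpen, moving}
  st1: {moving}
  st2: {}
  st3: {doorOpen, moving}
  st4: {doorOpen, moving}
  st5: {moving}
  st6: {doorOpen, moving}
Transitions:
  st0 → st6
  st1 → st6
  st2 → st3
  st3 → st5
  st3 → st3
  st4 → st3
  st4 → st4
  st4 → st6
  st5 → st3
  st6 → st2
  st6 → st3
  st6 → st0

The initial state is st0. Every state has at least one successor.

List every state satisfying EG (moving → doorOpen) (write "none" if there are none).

{st0, st2, st3, st4, st6}

States satisfying moving → doorOpen: {st0, st2, st3, st4, st6}.
States satisfying EG (moving → doorOpen): {st0, st2, st3, st4, st6}.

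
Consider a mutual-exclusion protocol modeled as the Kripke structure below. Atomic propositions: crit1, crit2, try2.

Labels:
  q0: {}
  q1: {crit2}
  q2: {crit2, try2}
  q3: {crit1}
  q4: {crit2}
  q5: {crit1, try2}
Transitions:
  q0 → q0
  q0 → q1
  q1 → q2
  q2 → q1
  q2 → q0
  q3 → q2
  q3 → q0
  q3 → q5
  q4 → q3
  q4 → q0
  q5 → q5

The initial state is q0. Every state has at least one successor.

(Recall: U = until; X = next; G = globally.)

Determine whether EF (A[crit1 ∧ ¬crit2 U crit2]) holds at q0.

Holds

States satisfying A[crit1 ∧ ¬crit2 U crit2]: {q1, q2, q4}.
States satisfying EF (A[crit1 ∧ ¬crit2 U crit2]): {q0, q1, q2, q3, q4}.
Some path from q0 reaches a state where A[crit1 ∧ ¬crit2 U crit2] holds.
q0 ∈ Sat(EF (A[crit1 ∧ ¬crit2 U crit2])).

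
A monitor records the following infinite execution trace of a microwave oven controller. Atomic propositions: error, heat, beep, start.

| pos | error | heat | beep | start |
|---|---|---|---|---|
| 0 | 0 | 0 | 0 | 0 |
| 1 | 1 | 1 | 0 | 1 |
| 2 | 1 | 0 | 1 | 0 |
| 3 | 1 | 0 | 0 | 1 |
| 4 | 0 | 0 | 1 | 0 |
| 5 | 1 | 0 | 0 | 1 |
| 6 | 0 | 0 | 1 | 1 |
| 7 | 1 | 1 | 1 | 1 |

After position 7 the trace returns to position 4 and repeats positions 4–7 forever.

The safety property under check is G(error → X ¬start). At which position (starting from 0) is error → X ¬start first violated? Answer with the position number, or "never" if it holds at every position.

Check error → X ¬start at each position in order: 0 ✓, 1 ✓.
At position 2 the labels are {beep, error} and the next position 3 has {error, start}, so error → X ¬start is false there. This is the first violation.

2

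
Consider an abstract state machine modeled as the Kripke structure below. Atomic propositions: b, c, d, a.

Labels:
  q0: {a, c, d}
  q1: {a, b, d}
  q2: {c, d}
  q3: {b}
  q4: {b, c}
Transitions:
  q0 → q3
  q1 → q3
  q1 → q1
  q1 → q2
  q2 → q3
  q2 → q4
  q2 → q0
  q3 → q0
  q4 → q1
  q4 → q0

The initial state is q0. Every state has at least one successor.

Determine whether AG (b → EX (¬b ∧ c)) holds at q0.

States satisfying b → EX (¬b ∧ c): {q0, q1, q2, q3, q4}.
States satisfying AG (b → EX (¬b ∧ c)): {q0, q1, q2, q3, q4}.
Every state reachable from q0 satisfies b → EX (¬b ∧ c).
q0 ∈ Sat(AG (b → EX (¬b ∧ c))).

Holds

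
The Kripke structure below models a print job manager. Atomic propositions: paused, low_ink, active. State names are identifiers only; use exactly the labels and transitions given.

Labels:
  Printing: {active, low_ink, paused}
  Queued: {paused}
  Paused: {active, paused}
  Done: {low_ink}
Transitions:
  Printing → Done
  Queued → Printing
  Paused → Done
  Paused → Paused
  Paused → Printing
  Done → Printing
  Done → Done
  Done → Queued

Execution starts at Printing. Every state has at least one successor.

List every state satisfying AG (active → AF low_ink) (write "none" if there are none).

States satisfying active → AF low_ink: {Printing, Queued, Done}.
States satisfying AG (active → AF low_ink): {Printing, Queued, Done}.

{Printing, Queued, Done}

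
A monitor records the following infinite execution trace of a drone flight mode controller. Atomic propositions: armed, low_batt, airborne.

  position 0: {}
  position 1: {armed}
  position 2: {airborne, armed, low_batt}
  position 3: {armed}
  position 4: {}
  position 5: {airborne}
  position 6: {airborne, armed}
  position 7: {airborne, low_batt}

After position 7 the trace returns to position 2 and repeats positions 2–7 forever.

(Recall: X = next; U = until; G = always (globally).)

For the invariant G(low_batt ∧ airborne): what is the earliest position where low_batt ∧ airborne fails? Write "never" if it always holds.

0

At position 0 the labels are {}, so low_batt ∧ airborne is false there. This is the first violation.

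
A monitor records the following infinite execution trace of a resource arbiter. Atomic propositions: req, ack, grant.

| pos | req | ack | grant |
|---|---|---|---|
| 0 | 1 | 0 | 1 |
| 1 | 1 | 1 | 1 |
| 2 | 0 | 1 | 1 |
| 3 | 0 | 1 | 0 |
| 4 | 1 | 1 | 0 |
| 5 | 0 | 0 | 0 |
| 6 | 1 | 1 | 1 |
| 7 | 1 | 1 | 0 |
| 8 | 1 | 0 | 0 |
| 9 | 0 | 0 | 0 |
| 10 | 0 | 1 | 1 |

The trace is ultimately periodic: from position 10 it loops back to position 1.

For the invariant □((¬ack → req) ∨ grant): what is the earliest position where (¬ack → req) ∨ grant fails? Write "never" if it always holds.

5

Check (¬ack → req) ∨ grant at each position in order: 0 ✓, 1 ✓, 2 ✓, 3 ✓, 4 ✓.
At position 5 the labels are {}, so (¬ack → req) ∨ grant is false there. This is the first violation.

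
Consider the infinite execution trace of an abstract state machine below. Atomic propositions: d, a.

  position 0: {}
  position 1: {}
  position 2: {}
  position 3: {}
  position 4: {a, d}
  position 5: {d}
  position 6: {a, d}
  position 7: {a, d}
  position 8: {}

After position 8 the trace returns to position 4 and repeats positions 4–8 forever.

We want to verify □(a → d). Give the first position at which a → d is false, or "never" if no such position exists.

a → d holds at every position 0..8, and those are all the positions the trace ever visits, so the invariant □(a → d) is never violated.

never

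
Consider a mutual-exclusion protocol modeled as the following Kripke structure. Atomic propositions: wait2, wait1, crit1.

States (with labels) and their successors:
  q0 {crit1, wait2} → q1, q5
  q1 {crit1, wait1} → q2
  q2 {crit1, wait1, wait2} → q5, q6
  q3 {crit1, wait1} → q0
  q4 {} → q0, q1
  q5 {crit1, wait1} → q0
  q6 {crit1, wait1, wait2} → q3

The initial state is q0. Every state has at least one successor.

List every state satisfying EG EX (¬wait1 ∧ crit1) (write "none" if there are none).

States satisfying EX (¬wait1 ∧ crit1): {q3, q4, q5}.
States satisfying EG EX (¬wait1 ∧ crit1): ∅.

none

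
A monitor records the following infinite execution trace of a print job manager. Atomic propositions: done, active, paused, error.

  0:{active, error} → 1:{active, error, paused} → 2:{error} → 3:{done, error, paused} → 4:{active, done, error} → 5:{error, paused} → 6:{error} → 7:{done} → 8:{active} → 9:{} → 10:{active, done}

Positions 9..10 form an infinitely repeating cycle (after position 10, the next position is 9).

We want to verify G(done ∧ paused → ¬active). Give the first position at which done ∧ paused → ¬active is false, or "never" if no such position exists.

never

done ∧ paused → ¬active holds at every position 0..10, and those are all the positions the trace ever visits, so the invariant G(done ∧ paused → ¬active) is never violated.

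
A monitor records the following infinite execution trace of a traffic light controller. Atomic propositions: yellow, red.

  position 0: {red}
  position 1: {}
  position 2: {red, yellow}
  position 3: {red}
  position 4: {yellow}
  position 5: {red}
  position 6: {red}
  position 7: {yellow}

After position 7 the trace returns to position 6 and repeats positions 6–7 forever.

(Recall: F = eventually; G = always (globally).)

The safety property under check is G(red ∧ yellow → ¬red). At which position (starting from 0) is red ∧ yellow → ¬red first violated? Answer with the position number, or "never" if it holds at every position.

2

Check red ∧ yellow → ¬red at each position in order: 0 ✓, 1 ✓.
At position 2 the labels are {red, yellow}, so red ∧ yellow → ¬red is false there. This is the first violation.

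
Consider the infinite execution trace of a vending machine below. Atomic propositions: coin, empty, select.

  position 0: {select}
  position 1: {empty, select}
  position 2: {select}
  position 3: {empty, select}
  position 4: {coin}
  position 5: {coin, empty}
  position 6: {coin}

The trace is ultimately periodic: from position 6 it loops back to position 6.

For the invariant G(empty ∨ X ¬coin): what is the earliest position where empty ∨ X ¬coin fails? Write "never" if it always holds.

Check empty ∨ X ¬coin at each position in order: 0 ✓, 1 ✓, 2 ✓, 3 ✓.
At position 4 the labels are {coin} and the next position 5 has {coin, empty}, so empty ∨ X ¬coin is false there. This is the first violation.

4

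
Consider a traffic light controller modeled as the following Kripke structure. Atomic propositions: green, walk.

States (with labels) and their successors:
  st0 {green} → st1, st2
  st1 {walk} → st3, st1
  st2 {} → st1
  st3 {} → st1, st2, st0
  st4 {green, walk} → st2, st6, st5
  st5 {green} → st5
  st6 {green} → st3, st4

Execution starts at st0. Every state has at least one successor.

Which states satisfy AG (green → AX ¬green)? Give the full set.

States satisfying green → AX ¬green: {st0, st1, st2, st3}.
States satisfying AG (green → AX ¬green): {st0, st1, st2, st3}.

{st0, st1, st2, st3}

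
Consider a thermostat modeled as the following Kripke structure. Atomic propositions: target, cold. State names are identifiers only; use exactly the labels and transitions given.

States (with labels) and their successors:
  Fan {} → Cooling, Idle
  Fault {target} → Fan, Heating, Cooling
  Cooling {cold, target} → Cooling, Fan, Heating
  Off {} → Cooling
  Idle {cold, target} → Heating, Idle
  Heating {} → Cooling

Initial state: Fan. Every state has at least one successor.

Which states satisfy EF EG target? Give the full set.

States satisfying EG target: {Fault, Cooling, Idle}.
States satisfying EF EG target: {Fan, Fault, Cooling, Off, Idle, Heating}.

{Fan, Fault, Cooling, Off, Idle, Heating}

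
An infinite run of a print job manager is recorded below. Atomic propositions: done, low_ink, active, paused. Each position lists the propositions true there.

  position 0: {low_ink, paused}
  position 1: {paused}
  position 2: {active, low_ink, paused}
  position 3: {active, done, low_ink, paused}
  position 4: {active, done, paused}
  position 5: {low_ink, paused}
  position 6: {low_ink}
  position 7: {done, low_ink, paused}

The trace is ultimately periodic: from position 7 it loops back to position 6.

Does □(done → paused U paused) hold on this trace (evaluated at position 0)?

done → paused U paused holds at every position 0..7, and those are all positions ever visited, so □(done → paused U paused) holds.
Positions where done holds: 3, 4, 7.
Check paused U paused at each: 3→ok, 4→ok, 7→ok.

Yes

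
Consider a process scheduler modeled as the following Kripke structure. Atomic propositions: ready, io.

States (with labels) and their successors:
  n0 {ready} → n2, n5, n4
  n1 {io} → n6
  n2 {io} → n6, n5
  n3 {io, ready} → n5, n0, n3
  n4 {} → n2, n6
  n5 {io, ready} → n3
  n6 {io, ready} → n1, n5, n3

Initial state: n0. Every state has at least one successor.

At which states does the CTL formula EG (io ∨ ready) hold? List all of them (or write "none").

{n0, n1, n2, n3, n5, n6}

States satisfying io ∨ ready: {n0, n1, n2, n3, n5, n6}.
States satisfying EG (io ∨ ready): {n0, n1, n2, n3, n5, n6}.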